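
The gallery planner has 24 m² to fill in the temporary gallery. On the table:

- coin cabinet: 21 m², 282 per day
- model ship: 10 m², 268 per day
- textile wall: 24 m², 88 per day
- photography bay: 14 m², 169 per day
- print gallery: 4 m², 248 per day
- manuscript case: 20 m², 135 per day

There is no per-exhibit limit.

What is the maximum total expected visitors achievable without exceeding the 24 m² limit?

The ratio ordering already packs tightly: 6×print gallery, 24 m², 1488.
Nothing else within 24 m² beats 1488.

1488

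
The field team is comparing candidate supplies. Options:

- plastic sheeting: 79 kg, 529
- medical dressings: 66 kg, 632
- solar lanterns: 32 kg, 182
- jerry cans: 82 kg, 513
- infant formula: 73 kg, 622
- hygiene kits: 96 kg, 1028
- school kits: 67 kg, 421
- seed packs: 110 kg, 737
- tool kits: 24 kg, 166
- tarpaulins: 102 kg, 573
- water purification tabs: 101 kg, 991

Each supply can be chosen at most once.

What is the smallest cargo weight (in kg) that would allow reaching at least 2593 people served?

Minimise kg subject to total people served ≥ 2593.
Taking medical dressings + hygiene kits + water purification tabs gives 2651 (≥ 2593) for 263 kg.
No combination under 263 kg hits 2593.

263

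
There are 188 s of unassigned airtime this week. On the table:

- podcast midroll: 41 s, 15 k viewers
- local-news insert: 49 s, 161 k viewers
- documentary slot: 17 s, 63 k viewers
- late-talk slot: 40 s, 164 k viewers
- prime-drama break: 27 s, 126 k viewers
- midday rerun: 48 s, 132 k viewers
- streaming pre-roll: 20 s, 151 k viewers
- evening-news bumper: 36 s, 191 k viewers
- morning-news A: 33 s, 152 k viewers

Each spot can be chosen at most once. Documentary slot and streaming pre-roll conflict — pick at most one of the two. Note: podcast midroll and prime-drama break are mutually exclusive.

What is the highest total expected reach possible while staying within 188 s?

Best packing: local-news insert + late-talk slot + streaming pre-roll + evening-news bumper + morning-news A — 178 s, 819 total.
Next best is local-news insert + late-talk slot + prime-drama break + evening-news bumper + morning-news A at 794 (185 s) — short by 25.

819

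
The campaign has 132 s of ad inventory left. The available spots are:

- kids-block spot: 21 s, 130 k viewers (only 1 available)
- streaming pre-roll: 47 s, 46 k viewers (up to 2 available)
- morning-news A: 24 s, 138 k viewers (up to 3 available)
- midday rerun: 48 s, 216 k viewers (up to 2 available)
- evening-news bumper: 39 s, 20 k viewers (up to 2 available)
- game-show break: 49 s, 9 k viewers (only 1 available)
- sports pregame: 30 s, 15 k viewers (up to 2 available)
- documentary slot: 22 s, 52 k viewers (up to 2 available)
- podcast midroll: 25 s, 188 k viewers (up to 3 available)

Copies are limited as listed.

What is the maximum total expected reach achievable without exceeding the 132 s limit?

Greedy by ratio would take kids-block spot + morning-news A + 3×podcast midroll: 120 s used, total 832.
The 21 s tied up in kids-block spot is better spent on morning-news A — total rises to 840 (123 s).
Every other selection either busts 132 s or exceeds an availability limit or fails to beat 840.

840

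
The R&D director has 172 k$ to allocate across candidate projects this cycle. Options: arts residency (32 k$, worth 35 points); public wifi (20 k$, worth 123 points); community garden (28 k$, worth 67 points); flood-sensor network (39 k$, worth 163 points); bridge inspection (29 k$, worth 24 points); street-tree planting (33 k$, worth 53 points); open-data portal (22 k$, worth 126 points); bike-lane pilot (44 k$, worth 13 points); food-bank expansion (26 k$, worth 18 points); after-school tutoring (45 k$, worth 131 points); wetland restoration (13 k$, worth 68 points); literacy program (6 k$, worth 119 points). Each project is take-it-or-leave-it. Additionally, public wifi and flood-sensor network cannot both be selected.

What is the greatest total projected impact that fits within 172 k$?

Taking public wifi + community garden + street-tree planting + open-data portal + after-school tutoring + wetland restoration + literacy program: 167 k$ used, 687 in projected impact.
Every other selection either busts 172 k$ or breaks a pairing rule or fails to beat 687.

687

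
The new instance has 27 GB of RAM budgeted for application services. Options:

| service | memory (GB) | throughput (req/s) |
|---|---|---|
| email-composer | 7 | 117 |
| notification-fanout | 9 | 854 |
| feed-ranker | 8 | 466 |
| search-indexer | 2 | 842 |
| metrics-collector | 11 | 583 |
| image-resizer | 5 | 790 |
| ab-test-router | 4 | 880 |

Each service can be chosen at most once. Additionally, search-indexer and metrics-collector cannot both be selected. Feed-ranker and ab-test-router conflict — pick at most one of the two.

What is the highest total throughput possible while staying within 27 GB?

Email-composer + notification-fanout + search-indexer + image-resizer + ab-test-router uses 27 of the 27 GB and totals 3483.
The closest alternative, notification-fanout + search-indexer + image-resizer + ab-test-router, reaches only 3366.

3483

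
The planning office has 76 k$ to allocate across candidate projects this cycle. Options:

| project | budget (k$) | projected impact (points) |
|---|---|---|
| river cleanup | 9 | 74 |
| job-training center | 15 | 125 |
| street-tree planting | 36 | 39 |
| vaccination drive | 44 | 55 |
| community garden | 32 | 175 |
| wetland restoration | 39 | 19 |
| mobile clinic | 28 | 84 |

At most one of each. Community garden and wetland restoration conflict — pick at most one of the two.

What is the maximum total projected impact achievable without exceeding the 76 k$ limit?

384

Ranking by ratio (projected impact/k$): job-training center 8.33, river cleanup 8.22, community garden 5.47.
Taking the top-ratio projects first gives river cleanup + job-training center + community garden for 374 (56 k$).
The 9 k$ tied up in river cleanup is better spent on mobile clinic — total rises to 384 (75 k$).
Every other selection either busts 76 k$ or breaks a pairing rule or fails to beat 384.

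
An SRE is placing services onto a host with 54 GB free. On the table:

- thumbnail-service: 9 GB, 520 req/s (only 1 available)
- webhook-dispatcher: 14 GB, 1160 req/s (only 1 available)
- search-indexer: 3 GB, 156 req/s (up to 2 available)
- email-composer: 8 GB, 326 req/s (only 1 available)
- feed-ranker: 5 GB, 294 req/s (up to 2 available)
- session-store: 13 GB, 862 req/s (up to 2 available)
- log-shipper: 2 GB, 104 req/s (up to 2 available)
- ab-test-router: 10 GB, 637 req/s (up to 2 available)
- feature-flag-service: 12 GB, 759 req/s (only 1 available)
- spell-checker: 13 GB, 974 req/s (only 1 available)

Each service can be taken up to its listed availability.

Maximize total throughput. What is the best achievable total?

3859

A density-first pass picks webhook-dispatcher + 2×session-store + spell-checker — 3858 at 53 GB.
The 13 GB tied up in session-store is better spent on log-shipper + feature-flag-service — total rises to 3859 (54 GB).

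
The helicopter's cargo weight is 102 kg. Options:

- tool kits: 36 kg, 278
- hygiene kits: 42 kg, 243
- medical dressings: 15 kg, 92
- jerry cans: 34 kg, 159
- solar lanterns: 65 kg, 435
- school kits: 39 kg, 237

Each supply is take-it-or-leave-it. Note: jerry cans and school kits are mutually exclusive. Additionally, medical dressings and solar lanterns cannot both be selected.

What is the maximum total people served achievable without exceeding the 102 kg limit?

Best packing: tool kits + solar lanterns — 101 kg, 713 total.
That's the maximum — no feasible swap from here does better than 713.

713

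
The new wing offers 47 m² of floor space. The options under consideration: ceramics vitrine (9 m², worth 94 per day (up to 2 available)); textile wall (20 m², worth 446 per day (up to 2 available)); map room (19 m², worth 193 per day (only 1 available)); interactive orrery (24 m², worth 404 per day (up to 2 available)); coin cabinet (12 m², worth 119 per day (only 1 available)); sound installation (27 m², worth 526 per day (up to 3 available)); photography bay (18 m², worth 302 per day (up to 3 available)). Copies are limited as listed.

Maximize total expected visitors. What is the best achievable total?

972

Greedy by ratio would take 2×textile wall: 40 m² used, total 892.
The 20 m² tied up in textile wall is better spent on sound installation — total rises to 972 (47 m²).
Every other selection either busts 47 m² or exceeds an availability limit or fails to beat 972.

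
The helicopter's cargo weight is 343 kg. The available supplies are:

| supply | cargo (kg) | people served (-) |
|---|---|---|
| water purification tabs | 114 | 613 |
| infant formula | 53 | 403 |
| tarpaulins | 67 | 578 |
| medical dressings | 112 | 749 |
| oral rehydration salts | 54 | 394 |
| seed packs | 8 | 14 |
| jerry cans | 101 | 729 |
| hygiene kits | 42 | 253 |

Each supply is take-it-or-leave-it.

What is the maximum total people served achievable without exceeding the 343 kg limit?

The ratio heuristic lands on infant formula + tarpaulins + oral rehydration salts + seed packs + jerry cans + hygiene kits (2371) but leaves 18 kg idle.
Dropping oral rehydration salts and hygiene kits frees 96 kg; slotting in medical dressings (112 kg) lifts the total to 2473 at 341 kg.
The closest alternative, tarpaulins + medical dressings + oral rehydration salts + seed packs + jerry cans, reaches only 2464.

2473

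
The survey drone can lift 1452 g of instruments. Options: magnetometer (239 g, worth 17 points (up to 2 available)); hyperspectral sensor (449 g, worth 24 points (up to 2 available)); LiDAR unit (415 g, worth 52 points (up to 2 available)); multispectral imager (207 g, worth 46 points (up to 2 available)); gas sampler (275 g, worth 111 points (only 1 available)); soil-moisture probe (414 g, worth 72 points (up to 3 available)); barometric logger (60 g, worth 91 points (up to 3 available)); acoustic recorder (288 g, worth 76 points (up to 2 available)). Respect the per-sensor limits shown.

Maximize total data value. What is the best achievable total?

628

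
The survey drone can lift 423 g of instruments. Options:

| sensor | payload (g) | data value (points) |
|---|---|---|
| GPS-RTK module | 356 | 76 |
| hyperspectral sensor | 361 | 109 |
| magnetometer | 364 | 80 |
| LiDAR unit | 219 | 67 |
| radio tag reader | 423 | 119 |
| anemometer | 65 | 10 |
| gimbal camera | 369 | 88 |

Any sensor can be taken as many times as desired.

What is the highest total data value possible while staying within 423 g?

Filling by ratio: LiDAR unit + 3×anemometer for 97, with 9 g left unused.
Replace LiDAR unit and 3×anemometer with radio tag reader: the trade gains 22 net, giving 119 at 423 g.
No other feasible combination exceeds 119.

119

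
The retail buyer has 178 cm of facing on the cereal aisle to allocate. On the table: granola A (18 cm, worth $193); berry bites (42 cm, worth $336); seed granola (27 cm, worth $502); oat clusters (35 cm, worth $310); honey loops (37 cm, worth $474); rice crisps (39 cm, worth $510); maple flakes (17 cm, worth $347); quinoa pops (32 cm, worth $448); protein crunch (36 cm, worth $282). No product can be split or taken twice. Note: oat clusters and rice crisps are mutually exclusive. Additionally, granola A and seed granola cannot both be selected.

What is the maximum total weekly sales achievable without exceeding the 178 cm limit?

Taking seed granola + honey loops + rice crisps + maple flakes + quinoa pops: 152 cm used, 2281 in weekly sales.

2281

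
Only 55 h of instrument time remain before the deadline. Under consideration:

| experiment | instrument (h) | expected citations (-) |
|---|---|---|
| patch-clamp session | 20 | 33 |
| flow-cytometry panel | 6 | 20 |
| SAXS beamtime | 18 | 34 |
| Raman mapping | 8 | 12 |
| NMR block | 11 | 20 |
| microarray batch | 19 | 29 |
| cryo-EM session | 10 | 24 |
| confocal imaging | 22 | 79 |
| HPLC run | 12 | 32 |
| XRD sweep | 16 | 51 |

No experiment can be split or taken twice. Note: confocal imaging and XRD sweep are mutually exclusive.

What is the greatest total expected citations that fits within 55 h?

Ranking by ratio (expected citations/h): confocal imaging 3.59, flow-cytometry panel 3.33, XRD sweep 3.19.
Flow-cytometry panel + cryo-EM session + confocal imaging + HPLC run uses 50 of the 55 h and totals 155.

155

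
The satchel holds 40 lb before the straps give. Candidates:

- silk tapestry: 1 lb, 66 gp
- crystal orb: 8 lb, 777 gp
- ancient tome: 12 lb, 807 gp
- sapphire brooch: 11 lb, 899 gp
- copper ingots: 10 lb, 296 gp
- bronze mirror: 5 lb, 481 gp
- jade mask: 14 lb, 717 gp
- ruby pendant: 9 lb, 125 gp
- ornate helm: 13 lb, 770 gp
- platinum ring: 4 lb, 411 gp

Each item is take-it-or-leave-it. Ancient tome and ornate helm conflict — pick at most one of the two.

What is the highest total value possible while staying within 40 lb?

Ranking by ratio (value/lb): platinum ring 102.75, crystal orb 97.12, bronze mirror 96.20, sapphire brooch 81.73.
Best packing: crystal orb + ancient tome + sapphire brooch + bronze mirror + platinum ring — 40 lb, 3375 total.

3375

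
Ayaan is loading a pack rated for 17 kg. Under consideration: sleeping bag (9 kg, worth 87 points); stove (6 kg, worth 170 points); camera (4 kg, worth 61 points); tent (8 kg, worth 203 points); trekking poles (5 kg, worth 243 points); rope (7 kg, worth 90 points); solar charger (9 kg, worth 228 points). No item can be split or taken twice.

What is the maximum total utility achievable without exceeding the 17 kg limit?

507

Ranking by ratio (utility/kg): trekking poles 48.60, stove 28.33, tent 25.38.
A density-first pass picks stove + camera + trekking poles — 474 at 15 kg.
The 6 kg tied up in stove is better spent on tent — total rises to 507 (17 kg).
Runner-up stove + camera + trekking poles tops out at 474.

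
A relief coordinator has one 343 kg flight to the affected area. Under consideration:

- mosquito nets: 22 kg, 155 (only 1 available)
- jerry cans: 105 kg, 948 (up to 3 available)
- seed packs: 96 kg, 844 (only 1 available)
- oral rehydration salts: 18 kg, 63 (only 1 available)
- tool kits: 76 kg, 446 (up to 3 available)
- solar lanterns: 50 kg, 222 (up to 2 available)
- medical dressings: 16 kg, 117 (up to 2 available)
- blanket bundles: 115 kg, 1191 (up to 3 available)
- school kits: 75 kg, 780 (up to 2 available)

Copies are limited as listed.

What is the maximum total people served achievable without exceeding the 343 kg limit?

3434

Filling by ratio: mosquito nets + oral rehydration salts + 2×medical dressings + blanket bundles + 2×school kits for 3203, with 6 kg left unused.
The 109 kg tied up in oral rehydration salts and medical dressings and school kits is better spent on blanket bundles — total rises to 3434 (343 kg).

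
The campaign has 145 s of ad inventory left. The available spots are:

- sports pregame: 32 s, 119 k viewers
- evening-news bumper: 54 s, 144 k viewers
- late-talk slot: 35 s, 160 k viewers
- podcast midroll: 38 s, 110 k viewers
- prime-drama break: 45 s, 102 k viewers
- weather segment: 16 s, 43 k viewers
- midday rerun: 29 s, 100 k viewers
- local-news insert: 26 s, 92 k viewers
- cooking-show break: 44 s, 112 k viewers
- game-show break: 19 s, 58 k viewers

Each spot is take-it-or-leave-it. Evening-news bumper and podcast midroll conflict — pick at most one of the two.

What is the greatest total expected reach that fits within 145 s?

529

The ratio ordering already packs tightly: sports pregame + late-talk slot + midday rerun + local-news insert + game-show break, 141 s, 529.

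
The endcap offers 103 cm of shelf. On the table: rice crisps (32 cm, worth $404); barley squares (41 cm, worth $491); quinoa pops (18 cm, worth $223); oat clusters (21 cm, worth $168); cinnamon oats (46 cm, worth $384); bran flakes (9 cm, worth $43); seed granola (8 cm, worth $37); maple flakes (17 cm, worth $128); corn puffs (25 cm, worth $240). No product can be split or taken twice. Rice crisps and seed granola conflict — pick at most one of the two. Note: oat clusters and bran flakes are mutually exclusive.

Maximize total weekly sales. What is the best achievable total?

1161

Taking rice crisps + barley squares + quinoa pops + bran flakes: 100 cm used, 1161 in weekly sales.
The closest alternative, rice crisps + barley squares + corn puffs, reaches only 1135.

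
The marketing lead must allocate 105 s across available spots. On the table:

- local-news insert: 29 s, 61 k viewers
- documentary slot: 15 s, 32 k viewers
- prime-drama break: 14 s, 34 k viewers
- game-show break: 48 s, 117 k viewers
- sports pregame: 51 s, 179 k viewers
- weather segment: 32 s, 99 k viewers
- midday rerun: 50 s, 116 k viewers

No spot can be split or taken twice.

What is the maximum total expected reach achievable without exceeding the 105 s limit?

Ranking by ratio (expected reach/s): sports pregame 3.51, weather segment 3.09, game-show break 2.44.
Taking prime-drama break + sports pregame + weather segment: 97 s used, 312 in expected reach.
Runner-up documentary slot + sports pregame + weather segment tops out at 310.

312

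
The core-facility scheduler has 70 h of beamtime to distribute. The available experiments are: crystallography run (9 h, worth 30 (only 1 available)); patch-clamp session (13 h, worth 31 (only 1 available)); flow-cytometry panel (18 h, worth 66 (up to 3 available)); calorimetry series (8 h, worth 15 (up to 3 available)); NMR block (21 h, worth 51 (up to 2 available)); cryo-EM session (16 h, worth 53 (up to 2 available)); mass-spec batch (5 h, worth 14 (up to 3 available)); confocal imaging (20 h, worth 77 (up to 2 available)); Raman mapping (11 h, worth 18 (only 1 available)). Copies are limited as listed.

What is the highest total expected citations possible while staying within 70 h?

253

A density-first pass picks crystallography run + flow-cytometry panel + 2×confocal imaging — 250 at 67 h.
Dropping confocal imaging frees 20 h; slotting in flow-cytometry panel + mass-spec batch (23 h) lifts the total to 253 at 70 h.
No other feasible combination exceeds 253.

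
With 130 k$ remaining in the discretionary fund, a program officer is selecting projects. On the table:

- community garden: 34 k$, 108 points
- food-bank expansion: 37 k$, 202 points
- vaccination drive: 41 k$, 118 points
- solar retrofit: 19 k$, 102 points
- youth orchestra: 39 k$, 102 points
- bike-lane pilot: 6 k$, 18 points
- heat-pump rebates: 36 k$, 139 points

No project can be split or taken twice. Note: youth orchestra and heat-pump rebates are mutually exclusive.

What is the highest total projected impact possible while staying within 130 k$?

Taking community garden + food-bank expansion + solar retrofit + heat-pump rebates: 126 k$ used, 551 in projected impact.

551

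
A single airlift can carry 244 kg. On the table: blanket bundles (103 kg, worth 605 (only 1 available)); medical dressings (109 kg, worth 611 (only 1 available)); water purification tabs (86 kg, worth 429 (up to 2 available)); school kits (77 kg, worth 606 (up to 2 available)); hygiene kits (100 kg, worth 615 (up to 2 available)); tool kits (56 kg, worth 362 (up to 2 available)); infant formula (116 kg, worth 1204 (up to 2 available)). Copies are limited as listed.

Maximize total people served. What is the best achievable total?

2408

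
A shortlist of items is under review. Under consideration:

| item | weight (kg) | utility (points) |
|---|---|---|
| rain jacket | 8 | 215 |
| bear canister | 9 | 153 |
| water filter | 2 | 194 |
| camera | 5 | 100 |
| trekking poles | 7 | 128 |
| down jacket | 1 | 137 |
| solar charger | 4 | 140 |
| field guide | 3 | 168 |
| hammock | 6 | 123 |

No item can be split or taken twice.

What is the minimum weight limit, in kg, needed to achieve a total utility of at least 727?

Need the lightest bundle worth ≥ 727.
Taking water filter + camera + down jacket + solar charger + field guide gives 739 (≥ 727) for 15 kg.
No combination under 15 kg hits 727.

15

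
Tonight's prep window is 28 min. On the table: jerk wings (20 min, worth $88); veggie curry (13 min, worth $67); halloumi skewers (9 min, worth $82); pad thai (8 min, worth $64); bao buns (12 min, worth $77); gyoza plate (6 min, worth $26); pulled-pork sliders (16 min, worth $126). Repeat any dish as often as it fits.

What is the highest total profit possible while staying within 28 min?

246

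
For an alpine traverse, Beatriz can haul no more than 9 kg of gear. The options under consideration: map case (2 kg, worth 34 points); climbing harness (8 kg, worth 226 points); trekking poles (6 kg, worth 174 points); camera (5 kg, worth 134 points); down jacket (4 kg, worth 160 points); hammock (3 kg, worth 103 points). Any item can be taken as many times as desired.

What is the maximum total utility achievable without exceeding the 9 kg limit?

Best packing: 2×down jacket — 8 kg, 320 total.

320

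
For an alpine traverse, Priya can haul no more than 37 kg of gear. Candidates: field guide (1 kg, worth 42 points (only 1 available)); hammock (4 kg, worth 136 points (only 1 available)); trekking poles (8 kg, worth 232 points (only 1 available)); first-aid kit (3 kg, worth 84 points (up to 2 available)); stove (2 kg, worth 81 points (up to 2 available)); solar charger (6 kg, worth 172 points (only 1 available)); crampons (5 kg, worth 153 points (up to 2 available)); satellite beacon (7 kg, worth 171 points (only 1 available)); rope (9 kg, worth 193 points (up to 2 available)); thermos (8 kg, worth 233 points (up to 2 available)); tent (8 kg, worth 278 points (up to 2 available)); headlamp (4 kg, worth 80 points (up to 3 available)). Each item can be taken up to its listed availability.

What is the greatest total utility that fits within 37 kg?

By utility per kg: field guide 42.00, stove 40.50, tent 34.75, hammock 34.00 lead.
The ratio heuristic lands on field guide + hammock + 2×stove + 2×crampons + 2×tent (1202) but leaves 2 kg idle.
Dropping field guide frees 1 kg; slotting in first-aid kit (3 kg) lifts the total to 1244 at 37 kg.

1244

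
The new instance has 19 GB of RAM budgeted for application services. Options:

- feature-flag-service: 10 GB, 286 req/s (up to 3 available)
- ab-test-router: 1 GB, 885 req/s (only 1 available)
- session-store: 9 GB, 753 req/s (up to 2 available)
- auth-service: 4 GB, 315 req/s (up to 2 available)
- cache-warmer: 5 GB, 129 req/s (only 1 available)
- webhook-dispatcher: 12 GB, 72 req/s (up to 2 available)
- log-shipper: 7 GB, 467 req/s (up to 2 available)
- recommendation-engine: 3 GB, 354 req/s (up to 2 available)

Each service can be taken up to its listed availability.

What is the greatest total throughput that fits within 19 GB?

Greedy by ratio would take ab-test-router + session-store + 2×recommendation-engine: 16 GB used, total 2346.
Dropping 2×recommendation-engine frees 6 GB; slotting in session-store (9 GB) lifts the total to 2391 at 19 GB.
Nothing else within 19 GB beats 2391.

2391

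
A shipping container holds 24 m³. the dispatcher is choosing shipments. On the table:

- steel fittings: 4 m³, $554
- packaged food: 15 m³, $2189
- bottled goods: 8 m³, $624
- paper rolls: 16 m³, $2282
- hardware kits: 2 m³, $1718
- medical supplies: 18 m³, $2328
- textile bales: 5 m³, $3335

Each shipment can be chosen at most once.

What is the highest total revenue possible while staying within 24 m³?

7335

Greedy by ratio would take packaged food + hardware kits + textile bales: 22 m³ used, total 7242.
The 15 m³ tied up in packaged food is better spent on paper rolls — total rises to 7335 (23 m³).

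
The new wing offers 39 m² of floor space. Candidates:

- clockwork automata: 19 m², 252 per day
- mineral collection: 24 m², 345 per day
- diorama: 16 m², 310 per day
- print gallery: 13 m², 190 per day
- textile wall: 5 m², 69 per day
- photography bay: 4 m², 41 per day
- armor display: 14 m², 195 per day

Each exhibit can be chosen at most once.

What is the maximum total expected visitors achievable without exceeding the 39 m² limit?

615

Density check — diorama 19.38, print gallery 14.62, mineral collection 14.38, armor display 13.93 are the best per m².
Greedy by ratio would take diorama + print gallery + textile wall + photography bay: 38 m² used, total 610.
The 13 m² tied up in print gallery is better spent on armor display — total rises to 615 (39 m²).
Next best is diorama + print gallery + textile wall + photography bay at 610 (38 m²) — short by 5.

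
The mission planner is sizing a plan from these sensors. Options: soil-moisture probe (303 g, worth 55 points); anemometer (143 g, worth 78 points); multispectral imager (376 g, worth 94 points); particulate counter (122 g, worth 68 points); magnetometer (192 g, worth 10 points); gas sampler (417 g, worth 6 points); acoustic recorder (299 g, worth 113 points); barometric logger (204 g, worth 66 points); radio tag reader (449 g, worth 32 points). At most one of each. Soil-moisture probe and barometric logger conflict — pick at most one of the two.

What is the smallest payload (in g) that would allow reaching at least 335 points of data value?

Minimise g subject to total data value ≥ 335.
Taking anemometer + multispectral imager + particulate counter + acoustic recorder gives 353 (≥ 335) for 940 g.
Below 940 g the best achievable stays under 335.

940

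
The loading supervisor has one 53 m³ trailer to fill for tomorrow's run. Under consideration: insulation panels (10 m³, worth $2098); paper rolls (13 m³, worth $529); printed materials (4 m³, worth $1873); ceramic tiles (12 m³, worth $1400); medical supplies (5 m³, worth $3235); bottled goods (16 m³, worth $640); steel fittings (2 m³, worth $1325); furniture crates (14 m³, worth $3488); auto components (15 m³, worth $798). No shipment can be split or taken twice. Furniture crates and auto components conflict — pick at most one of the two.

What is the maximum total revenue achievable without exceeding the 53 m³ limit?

13419

By revenue per m³: steel fittings 662.50, medical supplies 647.00, printed materials 468.25 lead.
Best packing: insulation panels + printed materials + ceramic tiles + medical supplies + steel fittings + furniture crates — 47 m³, 13419 total.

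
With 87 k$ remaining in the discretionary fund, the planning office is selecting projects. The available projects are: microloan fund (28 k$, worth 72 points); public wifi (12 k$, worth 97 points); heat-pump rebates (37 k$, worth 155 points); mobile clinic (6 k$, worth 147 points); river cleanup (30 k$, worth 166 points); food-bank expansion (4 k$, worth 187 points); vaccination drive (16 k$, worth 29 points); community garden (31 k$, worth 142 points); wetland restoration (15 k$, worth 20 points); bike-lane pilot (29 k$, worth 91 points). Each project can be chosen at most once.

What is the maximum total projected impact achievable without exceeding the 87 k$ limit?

Ranking by ratio (projected impact/k$): food-bank expansion 46.75, mobile clinic 24.50, public wifi 8.08.
Public wifi + mobile clinic + river cleanup + food-bank expansion + community garden uses 83 of the 87 k$ and totals 739.

739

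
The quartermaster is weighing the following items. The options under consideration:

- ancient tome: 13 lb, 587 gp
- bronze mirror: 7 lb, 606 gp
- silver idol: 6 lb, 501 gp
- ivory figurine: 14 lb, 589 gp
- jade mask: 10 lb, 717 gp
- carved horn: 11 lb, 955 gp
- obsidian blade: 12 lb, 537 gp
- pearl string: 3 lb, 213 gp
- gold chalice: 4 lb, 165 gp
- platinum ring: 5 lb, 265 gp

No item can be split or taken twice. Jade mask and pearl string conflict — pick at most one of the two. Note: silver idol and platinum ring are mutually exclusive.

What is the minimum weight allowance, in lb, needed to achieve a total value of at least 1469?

18

Need the lightest bundle worth ≥ 1469.
bronze mirror + carved horn: 1561 value at 18 lb.
No combination under 18 lb hits 1469.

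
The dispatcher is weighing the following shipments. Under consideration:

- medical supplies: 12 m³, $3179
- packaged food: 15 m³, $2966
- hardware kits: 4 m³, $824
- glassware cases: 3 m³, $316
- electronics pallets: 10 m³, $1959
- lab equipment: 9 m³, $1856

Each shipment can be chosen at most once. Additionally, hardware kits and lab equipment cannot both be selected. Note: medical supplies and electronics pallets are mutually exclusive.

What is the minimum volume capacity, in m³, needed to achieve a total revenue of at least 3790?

16

Look for the lowest-volume combination reaching 3790.
medical supplies + hardware kits: 4003 revenue at 16 m³.
Below 16 m³ the best achievable stays under 3790.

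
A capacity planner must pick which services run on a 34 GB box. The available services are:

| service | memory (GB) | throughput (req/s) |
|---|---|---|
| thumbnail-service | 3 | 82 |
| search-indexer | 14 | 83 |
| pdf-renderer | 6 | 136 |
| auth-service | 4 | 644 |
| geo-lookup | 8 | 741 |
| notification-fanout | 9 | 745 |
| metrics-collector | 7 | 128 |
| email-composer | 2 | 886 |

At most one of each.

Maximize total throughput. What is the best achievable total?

Best packing: thumbnail-service + pdf-renderer + auth-service + geo-lookup + notification-fanout + email-composer — 32 GB, 3234 total.
Next best is thumbnail-service + auth-service + geo-lookup + notification-fanout + metrics-collector + email-composer at 3226 (33 GB) — short by 8.

3234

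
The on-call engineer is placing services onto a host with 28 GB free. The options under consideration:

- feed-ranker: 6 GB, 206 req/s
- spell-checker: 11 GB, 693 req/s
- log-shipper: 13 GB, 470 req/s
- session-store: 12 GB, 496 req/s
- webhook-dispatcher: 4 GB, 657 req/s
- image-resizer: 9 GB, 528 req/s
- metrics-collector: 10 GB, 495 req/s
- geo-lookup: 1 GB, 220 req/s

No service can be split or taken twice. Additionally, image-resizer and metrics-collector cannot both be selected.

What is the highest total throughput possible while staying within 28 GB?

2098

Taking spell-checker + webhook-dispatcher + image-resizer + geo-lookup: 25 GB used, 2098 in throughput.
That's the maximum — no feasible swap from here does better than 2098.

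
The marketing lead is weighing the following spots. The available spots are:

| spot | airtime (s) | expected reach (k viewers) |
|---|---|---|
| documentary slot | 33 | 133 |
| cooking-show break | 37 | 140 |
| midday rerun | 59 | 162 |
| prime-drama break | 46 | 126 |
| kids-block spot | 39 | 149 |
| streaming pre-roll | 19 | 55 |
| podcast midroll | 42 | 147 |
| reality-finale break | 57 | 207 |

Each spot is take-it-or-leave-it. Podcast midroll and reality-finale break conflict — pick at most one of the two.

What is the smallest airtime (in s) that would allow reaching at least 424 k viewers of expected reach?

114

Need the lightest bundle worth ≥ 424.
documentary slot + kids-block spot + podcast midroll reaches 429 using 114 s.
No combination under 114 s hits 424.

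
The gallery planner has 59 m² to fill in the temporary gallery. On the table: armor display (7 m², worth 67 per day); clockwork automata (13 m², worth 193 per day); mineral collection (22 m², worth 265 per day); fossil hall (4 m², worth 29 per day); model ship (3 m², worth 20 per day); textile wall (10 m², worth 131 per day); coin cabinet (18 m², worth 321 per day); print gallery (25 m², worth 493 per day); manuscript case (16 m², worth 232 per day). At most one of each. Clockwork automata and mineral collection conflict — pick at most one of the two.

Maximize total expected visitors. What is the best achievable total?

Ranking by ratio (expected visitors/m²): print gallery 19.72, coin cabinet 17.83, clockwork automata 14.85.
Taking the top-ratio exhibits first gives clockwork automata + model ship + coin cabinet + print gallery for 1027 (59 m²).
The 16 m² tied up in clockwork automata and model ship is better spent on manuscript case — total rises to 1046 (59 m²).
Runner-up clockwork automata + model ship + coin cabinet + print gallery tops out at 1027.

1046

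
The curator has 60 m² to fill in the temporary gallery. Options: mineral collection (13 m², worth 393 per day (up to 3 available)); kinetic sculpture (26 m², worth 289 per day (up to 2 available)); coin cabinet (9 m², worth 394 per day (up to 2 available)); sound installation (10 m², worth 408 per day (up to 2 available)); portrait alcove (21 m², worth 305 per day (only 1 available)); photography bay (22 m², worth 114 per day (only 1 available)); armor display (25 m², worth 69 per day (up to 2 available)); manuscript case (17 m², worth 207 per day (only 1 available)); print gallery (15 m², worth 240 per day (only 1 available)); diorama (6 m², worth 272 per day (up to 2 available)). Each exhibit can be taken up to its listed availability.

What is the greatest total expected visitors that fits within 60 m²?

By expected visitors per m²: diorama 45.33, coin cabinet 43.78, sound installation 40.80, mineral collection 30.23 lead.
Greedy by ratio would take 2×coin cabinet + 2×sound installation + 2×diorama: 50 m² used, total 2148.
Dropping diorama frees 6 m²; slotting in mineral collection (13 m²) lifts the total to 2269 at 57 m².
Every other selection either busts 60 m² or exceeds an availability limit or fails to beat 2269.

2269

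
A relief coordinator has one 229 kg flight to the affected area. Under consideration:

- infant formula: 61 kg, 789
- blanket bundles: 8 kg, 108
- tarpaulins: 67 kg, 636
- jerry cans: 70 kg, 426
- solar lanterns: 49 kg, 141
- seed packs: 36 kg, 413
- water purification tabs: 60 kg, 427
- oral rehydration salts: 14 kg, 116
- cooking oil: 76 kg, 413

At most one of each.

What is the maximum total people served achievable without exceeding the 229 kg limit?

2265

Ranking by ratio (people served/kg): blanket bundles 13.50, infant formula 12.93, seed packs 11.47, tarpaulins 9.49.
Greedy by ratio would take infant formula + blanket bundles + tarpaulins + seed packs + oral rehydration salts: 186 kg used, total 2062.
The 22 kg tied up in blanket bundles and oral rehydration salts is better spent on water purification tabs — total rises to 2265 (224 kg).
Nothing else within 229 kg beats 2265.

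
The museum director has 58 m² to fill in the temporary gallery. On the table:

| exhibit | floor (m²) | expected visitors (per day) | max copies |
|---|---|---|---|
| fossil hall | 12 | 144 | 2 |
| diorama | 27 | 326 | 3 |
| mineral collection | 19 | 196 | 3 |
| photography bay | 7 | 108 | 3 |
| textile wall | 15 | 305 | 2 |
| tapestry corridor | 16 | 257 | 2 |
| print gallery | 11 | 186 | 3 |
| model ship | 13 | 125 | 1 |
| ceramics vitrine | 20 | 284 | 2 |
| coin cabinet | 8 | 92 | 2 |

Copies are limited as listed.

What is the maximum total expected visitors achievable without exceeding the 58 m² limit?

A density-first pass picks 2×textile wall + 2×print gallery — 982 at 52 m².
Replace print gallery with tapestry corridor: the trade gains 71 net, giving 1053 at 57 m².
The spare 1 m² is too small for any remaining exhibit, and no exchange beats 1053.

1053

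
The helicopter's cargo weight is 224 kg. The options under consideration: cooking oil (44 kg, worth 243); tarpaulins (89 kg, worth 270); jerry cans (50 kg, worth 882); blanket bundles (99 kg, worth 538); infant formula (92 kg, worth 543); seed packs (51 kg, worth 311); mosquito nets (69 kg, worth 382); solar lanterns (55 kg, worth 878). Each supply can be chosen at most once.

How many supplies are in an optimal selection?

Best achievable people served is 2385.
One optimal bundle: cooking oil + jerry cans + mosquito nets + solar lanterns (218 kg).
Any selection reaching 2385 contains exactly 4 supplies.

4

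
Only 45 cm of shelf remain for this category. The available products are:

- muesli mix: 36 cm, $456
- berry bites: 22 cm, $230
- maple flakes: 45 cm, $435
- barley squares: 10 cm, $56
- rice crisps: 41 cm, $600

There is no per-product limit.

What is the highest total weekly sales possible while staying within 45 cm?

Rice crisps uses 41 of the 45 cm and totals 600.
No other feasible combination exceeds 600.

600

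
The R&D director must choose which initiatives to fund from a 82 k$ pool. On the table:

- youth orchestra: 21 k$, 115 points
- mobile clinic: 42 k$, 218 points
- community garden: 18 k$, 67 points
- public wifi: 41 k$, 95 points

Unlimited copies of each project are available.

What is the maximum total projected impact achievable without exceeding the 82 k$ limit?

Density check — youth orchestra 5.48, mobile clinic 5.19, community garden 3.72, public wifi 2.32 are the best per k$.
Best packing: 3×youth orchestra + community garden — 81 k$, 412 total.
Nothing else within 82 k$ beats 412.

412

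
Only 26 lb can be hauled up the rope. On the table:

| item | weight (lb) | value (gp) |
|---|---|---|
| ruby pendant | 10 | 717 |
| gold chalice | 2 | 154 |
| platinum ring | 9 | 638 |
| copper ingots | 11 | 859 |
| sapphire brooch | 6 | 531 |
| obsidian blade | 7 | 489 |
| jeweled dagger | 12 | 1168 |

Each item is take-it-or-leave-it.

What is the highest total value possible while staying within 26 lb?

Density check — jeweled dagger 97.33, sapphire brooch 88.50, copper ingots 78.09 are the best per lb.
Taking the top-ratio items first gives gold chalice + sapphire brooch + jeweled dagger for 1853 (20 lb).
Dropping gold chalice frees 2 lb; slotting in obsidian blade (7 lb) lifts the total to 2188 at 25 lb.

2188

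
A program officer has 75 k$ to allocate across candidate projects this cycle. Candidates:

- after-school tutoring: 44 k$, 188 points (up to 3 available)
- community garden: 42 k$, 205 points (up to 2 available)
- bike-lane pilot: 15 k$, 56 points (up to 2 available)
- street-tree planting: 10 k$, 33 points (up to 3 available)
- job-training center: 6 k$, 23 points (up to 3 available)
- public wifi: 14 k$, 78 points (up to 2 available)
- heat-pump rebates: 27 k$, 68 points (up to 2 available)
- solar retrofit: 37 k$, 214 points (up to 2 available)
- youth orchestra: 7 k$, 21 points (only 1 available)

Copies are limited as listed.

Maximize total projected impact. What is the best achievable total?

428

2×solar retrofit uses 74 of the 75 k$ and totals 428.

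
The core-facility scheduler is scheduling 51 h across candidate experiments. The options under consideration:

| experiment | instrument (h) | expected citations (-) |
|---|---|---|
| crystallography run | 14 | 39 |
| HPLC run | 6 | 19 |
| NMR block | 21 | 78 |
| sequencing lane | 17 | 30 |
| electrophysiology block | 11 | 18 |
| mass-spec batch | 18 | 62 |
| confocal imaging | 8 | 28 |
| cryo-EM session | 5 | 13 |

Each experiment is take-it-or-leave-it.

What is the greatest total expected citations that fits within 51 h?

172

A density-first pass picks NMR block + mass-spec batch + confocal imaging — 168 at 47 h.
The 8 h tied up in confocal imaging is better spent on HPLC run + cryo-EM session — total rises to 172 (50 h).
Next best is NMR block + mass-spec batch + confocal imaging at 168 (47 h) — short by 4.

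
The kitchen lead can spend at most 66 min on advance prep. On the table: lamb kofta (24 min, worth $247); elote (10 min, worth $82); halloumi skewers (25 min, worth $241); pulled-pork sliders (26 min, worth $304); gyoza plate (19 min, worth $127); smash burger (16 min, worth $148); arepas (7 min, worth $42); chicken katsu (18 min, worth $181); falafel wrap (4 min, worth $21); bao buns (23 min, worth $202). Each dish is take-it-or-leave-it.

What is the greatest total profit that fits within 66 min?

699

By profit per min: pulled-pork sliders 11.69, lamb kofta 10.29, chicken katsu 10.06 lead.
Best packing: lamb kofta + pulled-pork sliders + smash burger — 66 min, 699 total.
The closest alternative, lamb kofta + elote + pulled-pork sliders + falafel wrap, reaches only 654.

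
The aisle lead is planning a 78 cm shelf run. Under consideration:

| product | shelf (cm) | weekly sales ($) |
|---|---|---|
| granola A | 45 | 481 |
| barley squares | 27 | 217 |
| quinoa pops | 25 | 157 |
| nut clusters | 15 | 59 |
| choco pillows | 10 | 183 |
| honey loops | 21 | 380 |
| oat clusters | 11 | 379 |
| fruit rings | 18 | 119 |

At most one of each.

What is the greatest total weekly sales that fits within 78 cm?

1240

Ranking by ratio (weekly sales/cm): oat clusters 34.45, choco pillows 18.30, honey loops 18.10.
A density-first pass picks barley squares + choco pillows + honey loops + oat clusters — 1159 at 69 cm.
Dropping barley squares and choco pillows frees 37 cm; slotting in granola A (45 cm) lifts the total to 1240 at 77 cm.
The closest alternative, barley squares + choco pillows + honey loops + oat clusters, reaches only 1159.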